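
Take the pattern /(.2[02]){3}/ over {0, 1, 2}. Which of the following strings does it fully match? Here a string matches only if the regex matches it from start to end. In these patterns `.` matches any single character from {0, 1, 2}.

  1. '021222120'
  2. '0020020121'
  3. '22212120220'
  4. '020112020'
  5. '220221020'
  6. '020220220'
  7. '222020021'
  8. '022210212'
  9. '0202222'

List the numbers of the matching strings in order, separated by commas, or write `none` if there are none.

1 → no match
2 → no match
3 → no match
4 → no match
5 → no match
6 → match
7 → no match
8 → no match
9 → no match

6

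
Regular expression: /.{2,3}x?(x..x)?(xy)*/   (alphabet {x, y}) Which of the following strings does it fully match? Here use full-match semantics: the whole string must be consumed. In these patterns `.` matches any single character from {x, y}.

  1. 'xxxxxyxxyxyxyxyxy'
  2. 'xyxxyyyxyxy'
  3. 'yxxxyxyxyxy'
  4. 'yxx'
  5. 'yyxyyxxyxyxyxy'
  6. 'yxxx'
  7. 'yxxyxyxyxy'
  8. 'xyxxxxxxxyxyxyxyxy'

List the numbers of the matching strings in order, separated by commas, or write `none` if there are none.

1, 3, 4, 5, 6, 7, 8

1 → match
2 → no match
3 → match
4 → match
5 → match
6 → match
7 → match
8 → match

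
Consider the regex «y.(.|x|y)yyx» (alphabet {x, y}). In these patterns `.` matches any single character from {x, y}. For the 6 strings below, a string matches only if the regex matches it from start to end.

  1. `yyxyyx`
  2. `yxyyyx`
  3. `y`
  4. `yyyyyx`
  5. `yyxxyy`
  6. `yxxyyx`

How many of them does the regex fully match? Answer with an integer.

1. `yyxyyx` → match
2. `yxyyyx` → match
3. `y` → no match — must end with `yyx`
4. `yyyyyx` → match
5. `yyxxyy` → no match — must end with `yyx`
6. `yxxyyx` → match
Total matched: 4

4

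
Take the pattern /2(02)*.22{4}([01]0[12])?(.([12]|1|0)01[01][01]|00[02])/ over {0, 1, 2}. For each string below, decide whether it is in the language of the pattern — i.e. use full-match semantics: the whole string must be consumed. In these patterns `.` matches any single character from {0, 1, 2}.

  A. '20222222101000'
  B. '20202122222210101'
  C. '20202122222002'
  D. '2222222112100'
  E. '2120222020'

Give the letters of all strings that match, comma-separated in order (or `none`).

B, C

A → no match
B → match
C → match
D → no match
E → no match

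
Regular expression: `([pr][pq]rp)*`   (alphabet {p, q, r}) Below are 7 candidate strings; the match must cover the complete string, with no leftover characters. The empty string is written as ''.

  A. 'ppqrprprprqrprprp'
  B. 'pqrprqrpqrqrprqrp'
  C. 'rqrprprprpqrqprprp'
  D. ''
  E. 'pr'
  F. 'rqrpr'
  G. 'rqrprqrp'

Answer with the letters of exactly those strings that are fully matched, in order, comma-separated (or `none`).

D, G

A → no match
B → no match
C → no match
D → match
E → no match
F → no match
G → match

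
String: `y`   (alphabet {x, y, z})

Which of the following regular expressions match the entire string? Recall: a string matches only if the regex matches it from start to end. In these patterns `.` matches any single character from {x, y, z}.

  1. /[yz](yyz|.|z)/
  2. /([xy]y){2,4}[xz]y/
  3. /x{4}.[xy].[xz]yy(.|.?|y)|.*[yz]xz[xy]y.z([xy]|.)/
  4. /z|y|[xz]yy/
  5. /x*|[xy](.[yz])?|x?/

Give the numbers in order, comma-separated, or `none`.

4, 5

1 → no match
2 → no match
3 → no match
4 → match
5 → match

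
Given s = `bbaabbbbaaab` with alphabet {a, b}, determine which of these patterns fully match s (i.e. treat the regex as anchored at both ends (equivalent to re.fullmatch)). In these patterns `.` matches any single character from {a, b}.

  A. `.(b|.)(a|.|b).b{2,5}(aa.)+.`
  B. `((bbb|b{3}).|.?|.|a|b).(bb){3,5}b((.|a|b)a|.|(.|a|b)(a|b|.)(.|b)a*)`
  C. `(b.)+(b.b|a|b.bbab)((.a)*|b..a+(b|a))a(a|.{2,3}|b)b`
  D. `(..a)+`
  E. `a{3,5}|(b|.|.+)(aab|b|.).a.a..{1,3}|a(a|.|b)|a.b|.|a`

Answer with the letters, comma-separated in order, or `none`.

A → match
B → no match
C → no match
D → no match — must end with `a`
E → no match

A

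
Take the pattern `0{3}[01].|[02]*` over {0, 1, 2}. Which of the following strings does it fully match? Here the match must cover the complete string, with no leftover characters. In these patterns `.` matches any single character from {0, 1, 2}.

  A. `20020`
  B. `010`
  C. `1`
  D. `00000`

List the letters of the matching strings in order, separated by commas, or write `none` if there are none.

A, D

A → match
B → no match
C → no match
D → match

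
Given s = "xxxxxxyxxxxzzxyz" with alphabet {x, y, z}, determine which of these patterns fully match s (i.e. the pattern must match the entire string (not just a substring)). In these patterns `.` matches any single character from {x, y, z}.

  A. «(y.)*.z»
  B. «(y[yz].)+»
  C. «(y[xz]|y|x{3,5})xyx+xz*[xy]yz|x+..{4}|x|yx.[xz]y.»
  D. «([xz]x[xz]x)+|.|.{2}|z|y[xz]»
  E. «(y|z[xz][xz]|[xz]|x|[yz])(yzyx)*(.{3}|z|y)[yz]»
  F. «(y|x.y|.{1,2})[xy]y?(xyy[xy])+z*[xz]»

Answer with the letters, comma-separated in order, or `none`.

C

A → no match
B → no match — must start with "y"
C → match
D → no match
E → no match
F → no match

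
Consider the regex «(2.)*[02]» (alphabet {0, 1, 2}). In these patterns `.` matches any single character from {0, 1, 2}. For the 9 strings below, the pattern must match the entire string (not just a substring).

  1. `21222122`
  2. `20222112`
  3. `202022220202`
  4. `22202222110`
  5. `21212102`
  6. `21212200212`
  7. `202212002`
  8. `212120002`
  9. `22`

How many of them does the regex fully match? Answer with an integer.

1 → no match
2 → no match
3 → no match
4 → no match
5 → no match
6 → no match
7 → no match
8 → no match
9 → no match
Total matched: 0

0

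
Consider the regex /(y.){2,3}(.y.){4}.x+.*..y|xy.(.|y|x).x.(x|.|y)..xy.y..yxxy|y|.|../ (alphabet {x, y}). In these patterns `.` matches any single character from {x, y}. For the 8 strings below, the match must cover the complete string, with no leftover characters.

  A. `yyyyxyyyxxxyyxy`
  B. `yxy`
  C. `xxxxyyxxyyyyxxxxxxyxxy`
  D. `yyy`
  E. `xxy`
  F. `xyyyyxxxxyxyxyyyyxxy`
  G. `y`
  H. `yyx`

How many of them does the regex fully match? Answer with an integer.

A → no match
B. `yxy` → no match
C → no match
D. `yyy` → no match
E. `xxy` → no match
F → match
G. `y` → match
H. `yyx` → no match
Total matched: 2

2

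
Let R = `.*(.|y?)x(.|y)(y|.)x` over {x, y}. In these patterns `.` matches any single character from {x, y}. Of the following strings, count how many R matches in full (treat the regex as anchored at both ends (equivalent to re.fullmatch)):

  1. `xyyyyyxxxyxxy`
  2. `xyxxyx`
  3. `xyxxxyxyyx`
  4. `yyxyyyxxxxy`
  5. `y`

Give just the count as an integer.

1 → no match — must end with `x`
2 → match
3 → match
4 → no match — must end with `x`
5 → no match — must end with `x`
Total matched: 2

2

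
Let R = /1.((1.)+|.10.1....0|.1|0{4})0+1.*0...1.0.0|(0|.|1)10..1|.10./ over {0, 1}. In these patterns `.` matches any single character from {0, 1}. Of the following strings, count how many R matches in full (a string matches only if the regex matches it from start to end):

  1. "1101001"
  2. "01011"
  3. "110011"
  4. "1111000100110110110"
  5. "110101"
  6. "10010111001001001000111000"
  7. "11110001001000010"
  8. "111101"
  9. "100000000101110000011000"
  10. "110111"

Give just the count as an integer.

5

1 → no match
2 → no match
3 → match
4 → no match
5 → match
6 → match
7 → no match
8 → no match
9 → match
10 → match
Total matched: 5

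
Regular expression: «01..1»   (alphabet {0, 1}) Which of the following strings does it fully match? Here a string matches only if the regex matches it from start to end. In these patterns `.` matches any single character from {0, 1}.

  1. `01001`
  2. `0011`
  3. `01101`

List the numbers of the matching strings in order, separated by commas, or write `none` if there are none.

1, 3

1. `01001` → match
2. `0011` → no match — must start with `01`
3. `01101` → match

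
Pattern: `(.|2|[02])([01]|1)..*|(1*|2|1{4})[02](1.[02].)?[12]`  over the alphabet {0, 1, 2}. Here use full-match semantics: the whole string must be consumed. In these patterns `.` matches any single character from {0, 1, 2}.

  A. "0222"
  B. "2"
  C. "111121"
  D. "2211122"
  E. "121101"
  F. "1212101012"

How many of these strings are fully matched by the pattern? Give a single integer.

1

A → no match
B → no match
C → match
D → no match
E → no match
F → no match
Total matched: 1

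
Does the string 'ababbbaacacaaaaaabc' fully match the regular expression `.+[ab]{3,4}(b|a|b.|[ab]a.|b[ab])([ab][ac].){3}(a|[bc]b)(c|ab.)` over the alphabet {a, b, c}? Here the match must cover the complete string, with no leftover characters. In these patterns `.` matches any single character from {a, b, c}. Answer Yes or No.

Yes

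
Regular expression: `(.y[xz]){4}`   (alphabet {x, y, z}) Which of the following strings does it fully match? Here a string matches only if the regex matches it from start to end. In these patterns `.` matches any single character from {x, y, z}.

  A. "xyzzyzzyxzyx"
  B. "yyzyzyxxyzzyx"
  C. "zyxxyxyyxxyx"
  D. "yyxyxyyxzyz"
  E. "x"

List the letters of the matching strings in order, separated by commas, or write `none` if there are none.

A, C

A → match
B → no match
C → match
D → no match
E → no match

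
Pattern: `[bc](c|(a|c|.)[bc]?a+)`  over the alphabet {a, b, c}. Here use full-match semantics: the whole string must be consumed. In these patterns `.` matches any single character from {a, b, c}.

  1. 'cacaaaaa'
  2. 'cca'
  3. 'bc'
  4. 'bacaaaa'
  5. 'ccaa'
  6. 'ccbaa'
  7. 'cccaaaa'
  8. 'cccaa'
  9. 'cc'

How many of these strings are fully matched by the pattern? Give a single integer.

9

1. 'cacaaaaa' → match
2. 'cca' → match
3. 'bc' → match
4. 'bacaaaa' → match
5. 'ccaa' → match
6. 'ccbaa' → match
7. 'cccaaaa' → match
8. 'cccaa' → match
9. 'cc' → match
Total matched: 9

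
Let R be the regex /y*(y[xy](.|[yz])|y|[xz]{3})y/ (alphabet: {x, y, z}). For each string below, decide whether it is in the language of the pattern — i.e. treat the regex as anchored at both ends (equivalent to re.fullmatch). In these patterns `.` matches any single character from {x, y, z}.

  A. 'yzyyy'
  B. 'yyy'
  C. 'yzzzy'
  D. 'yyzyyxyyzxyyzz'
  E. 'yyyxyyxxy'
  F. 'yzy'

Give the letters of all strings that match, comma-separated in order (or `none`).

A → no match
B → match
C → match
D → no match — must end with 'y'
E → no match
F → no match

B, C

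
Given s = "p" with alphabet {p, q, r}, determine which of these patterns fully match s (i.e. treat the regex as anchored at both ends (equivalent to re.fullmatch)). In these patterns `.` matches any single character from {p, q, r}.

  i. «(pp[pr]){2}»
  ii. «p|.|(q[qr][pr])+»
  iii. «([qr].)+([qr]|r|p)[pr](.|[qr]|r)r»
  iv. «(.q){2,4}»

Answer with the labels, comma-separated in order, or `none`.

ii

i → no match — must start with "pp"
ii → match
iii → no match — must end with "r"
iv → no match — must end with "q"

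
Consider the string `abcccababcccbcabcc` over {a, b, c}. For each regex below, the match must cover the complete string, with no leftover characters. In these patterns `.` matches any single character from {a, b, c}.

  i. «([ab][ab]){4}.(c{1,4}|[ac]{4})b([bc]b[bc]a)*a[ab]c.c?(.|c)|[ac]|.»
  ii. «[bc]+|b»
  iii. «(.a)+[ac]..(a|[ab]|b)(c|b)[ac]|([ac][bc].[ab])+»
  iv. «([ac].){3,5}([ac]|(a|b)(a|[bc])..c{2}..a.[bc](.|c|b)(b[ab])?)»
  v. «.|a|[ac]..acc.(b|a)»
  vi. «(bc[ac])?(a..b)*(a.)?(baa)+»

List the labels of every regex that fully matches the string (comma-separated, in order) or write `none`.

i → no match
ii → no match
iii → no match
iv → match
v → no match
vi → no match — must end with `baa`

iv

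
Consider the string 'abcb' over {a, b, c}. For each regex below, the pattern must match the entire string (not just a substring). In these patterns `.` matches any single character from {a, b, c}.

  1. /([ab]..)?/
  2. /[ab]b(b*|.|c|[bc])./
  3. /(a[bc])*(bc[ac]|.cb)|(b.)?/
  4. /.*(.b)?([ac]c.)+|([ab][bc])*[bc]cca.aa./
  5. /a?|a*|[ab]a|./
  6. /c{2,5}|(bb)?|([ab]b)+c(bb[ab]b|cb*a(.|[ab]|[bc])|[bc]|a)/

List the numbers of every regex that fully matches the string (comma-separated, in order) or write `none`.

2, 6

1 → no match
2 → match
3 → no match
4 → no match
5 → no match
6 → match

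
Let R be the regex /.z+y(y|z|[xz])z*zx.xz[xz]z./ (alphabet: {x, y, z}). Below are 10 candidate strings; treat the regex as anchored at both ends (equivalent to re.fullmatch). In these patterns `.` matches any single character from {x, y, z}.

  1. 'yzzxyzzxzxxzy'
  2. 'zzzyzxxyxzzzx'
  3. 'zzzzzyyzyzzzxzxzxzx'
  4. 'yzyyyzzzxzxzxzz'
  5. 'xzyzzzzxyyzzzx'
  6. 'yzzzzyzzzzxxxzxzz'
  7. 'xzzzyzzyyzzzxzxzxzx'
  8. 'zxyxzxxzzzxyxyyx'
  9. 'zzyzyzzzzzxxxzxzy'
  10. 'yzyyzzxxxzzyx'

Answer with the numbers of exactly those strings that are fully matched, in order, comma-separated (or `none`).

6

1 → no match
2 → no match
3 → no match
4 → no match
5 → no match
6 → match
7 → no match
8 → no match
9 → no match
10 → no match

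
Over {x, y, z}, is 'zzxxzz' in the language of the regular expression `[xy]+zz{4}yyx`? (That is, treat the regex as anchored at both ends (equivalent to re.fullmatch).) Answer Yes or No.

Every match must end with 'zyyx', but 'zzxxzz' does not.

No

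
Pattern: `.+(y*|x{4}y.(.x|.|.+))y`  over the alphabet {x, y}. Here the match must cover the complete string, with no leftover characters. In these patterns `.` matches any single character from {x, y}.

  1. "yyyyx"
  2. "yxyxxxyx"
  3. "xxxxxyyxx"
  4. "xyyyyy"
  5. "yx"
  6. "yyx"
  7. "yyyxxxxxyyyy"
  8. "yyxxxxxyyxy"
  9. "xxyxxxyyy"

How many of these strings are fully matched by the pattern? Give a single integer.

4

1. "yyyyx" → no match — must end with "y"
2. "yxyxxxyx" → no match — must end with "y"
3. "xxxxxyyxx" → no match — must end with "y"
4. "xyyyyy" → match
5. "yx" → no match — must end with "y"
6. "yyx" → no match — must end with "y"
7. "yyyxxxxxyyyy" → match
8. "yyxxxxxyyxy" → match
9. "xxyxxxyyy" → match
Total matched: 4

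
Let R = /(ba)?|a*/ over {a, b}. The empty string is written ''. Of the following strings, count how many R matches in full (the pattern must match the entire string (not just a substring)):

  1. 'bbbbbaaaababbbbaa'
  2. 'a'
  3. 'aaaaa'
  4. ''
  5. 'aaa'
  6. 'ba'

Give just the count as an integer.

5

1 → no match
2 → match
3 → match
4 → match
5 → match
6 → match
Total matched: 5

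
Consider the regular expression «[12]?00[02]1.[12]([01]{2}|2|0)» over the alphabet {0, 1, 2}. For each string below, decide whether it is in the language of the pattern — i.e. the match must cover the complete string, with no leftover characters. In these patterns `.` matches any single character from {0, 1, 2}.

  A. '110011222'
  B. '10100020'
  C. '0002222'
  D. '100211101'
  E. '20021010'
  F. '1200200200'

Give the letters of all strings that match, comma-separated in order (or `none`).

D, E

A → no match
B → no match
C → no match
D → match
E → match
F → no match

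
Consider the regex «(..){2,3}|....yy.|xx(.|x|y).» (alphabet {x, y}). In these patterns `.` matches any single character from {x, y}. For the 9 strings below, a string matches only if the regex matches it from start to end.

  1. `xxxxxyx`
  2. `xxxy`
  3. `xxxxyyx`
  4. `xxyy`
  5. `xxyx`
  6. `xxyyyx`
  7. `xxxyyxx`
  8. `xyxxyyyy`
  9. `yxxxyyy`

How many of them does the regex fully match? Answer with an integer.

6

1 → no match
2 → match
3 → match
4 → match
5 → match
6 → match
7 → no match
8 → no match
9 → match
Total matched: 6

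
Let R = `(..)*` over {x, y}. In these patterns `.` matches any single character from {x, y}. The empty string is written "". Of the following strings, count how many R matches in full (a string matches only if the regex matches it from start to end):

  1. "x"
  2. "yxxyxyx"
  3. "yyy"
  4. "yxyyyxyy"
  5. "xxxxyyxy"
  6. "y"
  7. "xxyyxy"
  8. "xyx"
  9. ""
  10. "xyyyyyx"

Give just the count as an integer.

4

1 → no match
2 → no match
3 → no match
4 → match
5 → match
6 → no match
7 → match
8 → no match
9 → match
10 → no match
Total matched: 4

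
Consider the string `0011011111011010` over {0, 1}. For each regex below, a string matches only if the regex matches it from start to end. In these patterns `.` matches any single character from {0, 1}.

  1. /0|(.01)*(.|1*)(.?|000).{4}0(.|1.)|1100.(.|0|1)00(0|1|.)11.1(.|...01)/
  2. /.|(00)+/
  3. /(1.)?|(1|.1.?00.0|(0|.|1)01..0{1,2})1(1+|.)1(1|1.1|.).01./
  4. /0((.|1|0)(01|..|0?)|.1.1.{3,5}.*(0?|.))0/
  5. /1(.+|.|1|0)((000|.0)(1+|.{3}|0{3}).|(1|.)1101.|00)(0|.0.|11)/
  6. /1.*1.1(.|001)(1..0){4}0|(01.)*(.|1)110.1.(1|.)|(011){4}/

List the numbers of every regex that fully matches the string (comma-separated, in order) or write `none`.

1 → match
2 → no match
3 → no match
4 → no match
5 → no match — must start with `1`
6 → no match

1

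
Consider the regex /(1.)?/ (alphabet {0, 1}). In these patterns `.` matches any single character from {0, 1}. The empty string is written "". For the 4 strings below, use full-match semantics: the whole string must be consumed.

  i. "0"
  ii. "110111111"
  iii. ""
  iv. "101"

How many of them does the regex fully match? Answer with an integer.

i → no match
ii → no match
iii → match
iv → no match
Total matched: 1

1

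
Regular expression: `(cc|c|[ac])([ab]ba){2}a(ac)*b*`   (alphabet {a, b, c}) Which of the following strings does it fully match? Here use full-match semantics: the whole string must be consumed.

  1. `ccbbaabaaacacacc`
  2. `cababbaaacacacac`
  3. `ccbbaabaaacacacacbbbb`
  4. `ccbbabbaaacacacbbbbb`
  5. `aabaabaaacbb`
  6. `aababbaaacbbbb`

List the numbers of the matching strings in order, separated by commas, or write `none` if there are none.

1 → no match
2 → match
3 → match
4 → match
5 → match
6 → match

2, 3, 4, 5, 6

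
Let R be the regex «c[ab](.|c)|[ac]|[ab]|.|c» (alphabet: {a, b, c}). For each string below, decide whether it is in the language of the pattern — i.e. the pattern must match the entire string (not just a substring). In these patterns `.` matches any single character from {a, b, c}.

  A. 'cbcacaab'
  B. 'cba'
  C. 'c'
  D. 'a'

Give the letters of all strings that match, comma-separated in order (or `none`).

A → no match
B → match
C → match
D → match

B, C, D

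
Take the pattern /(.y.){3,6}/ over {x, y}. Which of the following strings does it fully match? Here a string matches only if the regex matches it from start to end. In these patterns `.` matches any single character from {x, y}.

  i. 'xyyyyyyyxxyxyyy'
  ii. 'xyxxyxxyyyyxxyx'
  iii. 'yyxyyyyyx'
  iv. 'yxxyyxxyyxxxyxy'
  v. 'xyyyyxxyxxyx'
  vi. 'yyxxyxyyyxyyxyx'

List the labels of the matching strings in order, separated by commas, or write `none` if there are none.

i, ii, iii, v, vi

i → match
ii → match
iii → match
iv → no match
v → match
vi → match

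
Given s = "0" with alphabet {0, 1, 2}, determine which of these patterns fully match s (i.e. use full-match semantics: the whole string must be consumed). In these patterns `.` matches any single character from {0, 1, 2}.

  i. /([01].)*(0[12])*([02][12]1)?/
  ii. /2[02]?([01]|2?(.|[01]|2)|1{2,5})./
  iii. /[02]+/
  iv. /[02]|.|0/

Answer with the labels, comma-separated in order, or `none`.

i → no match
ii → no match — must start with "2"
iii → match
iv → match

iii, iv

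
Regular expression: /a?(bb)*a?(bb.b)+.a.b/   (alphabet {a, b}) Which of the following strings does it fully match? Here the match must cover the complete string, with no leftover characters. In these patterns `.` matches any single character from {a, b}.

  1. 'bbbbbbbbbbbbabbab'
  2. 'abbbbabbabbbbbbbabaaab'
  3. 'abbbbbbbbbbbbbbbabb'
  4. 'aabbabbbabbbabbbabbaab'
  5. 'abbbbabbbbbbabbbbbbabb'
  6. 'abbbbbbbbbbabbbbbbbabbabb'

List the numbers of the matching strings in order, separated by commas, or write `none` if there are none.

2, 3, 4, 5, 6

1 → no match
2 → match
3 → match
4 → match
5 → match
6 → match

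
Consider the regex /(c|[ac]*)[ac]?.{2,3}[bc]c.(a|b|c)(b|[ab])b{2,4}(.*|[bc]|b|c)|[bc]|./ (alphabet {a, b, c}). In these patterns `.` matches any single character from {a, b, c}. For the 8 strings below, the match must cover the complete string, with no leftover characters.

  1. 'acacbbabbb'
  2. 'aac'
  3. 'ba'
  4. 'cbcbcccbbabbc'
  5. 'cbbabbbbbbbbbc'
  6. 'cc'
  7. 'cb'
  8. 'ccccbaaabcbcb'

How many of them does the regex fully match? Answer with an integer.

0

1 → no match
2 → no match
3 → no match
4 → no match
5 → no match
6 → no match
7 → no match
8 → no match
Total matched: 0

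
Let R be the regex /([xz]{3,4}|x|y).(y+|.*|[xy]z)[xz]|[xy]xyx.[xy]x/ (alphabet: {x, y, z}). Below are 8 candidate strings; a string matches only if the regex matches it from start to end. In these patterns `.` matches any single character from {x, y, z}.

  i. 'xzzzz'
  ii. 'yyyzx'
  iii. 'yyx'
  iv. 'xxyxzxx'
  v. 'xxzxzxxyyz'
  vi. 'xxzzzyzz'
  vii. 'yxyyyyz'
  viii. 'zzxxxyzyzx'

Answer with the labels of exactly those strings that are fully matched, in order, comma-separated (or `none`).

i, ii, iii, iv, v, vi, vii, viii

i → match
ii → match
iii → match
iv → match
v → match
vi → match
vii → match
viii → match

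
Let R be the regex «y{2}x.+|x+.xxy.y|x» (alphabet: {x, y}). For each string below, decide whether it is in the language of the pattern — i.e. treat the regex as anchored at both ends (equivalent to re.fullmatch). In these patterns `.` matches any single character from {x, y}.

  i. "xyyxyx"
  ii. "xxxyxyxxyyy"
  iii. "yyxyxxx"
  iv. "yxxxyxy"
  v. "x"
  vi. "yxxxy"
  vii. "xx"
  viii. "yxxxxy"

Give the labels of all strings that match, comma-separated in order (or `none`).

i. "xyyxyx" → no match
ii. "xxxyxyxxyyy" → no match
iii. "yyxyxxx" → match
iv. "yxxxyxy" → no match
v. "x" → match
vi. "yxxxy" → no match
vii. "xx" → no match
viii. "yxxxxy" → no match

iii, v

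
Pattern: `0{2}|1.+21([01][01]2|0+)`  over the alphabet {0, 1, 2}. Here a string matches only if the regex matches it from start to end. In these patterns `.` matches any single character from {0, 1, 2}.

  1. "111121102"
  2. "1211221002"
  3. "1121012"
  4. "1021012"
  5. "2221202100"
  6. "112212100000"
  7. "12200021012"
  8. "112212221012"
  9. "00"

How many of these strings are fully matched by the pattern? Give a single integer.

8

1. "111121102" → match
2. "1211221002" → match
3. "1121012" → match
4. "1021012" → match
5. "2221202100" → no match
6. "112212100000" → match
7. "12200021012" → match
8. "112212221012" → match
9. "00" → match
Total matched: 8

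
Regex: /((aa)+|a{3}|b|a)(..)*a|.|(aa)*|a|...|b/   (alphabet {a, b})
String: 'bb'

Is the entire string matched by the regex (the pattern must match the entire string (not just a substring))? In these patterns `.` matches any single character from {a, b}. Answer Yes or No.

No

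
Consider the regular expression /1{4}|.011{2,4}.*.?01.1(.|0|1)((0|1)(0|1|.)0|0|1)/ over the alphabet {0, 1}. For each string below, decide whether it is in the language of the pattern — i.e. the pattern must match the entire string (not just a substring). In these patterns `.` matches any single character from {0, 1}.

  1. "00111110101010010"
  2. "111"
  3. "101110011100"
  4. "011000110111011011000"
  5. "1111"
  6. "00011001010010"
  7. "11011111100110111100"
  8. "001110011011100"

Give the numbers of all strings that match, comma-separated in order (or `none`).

1, 3, 5, 8

1 → match
2. "111" → no match
3. "101110011100" → match
4 → no match
5. "1111" → match
6 → no match
7 → no match
8 → match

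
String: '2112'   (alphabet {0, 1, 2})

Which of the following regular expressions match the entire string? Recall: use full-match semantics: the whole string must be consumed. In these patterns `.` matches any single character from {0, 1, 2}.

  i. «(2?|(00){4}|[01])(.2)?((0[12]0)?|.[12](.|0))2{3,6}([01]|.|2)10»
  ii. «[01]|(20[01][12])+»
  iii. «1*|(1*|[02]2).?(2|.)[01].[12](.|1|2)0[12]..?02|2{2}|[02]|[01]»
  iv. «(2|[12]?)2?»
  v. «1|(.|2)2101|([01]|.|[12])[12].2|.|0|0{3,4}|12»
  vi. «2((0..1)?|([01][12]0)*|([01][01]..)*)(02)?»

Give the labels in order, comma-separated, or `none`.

v

i → no match — must end with '10'
ii → no match
iii → no match
iv → no match
v → match
vi → no match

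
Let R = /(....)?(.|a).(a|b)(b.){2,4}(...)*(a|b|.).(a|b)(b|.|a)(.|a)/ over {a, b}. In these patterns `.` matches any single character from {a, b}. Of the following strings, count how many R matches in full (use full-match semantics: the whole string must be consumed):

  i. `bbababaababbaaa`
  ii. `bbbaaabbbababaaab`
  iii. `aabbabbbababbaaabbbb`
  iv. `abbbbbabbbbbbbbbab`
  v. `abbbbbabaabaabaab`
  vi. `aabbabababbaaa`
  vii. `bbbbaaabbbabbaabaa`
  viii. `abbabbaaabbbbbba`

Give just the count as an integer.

6

i → match
ii → no match
iii → match
iv → match
v → match
vi → match
vii → match
viii → no match
Total matched: 6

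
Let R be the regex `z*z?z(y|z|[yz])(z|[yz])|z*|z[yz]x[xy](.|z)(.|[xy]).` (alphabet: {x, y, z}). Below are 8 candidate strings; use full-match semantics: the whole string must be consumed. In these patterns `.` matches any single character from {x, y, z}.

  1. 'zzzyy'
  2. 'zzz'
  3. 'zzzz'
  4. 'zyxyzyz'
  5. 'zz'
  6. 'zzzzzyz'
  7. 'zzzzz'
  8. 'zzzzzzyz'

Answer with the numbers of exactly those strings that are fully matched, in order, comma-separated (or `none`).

1 → match
2 → match
3 → match
4 → match
5 → match
6 → match
7 → match
8 → match

1, 2, 3, 4, 5, 6, 7, 8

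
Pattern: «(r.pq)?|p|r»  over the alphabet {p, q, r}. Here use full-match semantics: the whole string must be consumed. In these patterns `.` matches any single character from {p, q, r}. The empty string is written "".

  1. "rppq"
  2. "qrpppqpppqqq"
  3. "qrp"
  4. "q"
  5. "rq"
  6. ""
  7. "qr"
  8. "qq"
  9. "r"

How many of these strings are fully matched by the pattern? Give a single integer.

3

1 → match
2 → no match
3 → no match
4 → no match
5 → no match
6 → match
7 → no match
8 → no match
9 → match
Total matched: 3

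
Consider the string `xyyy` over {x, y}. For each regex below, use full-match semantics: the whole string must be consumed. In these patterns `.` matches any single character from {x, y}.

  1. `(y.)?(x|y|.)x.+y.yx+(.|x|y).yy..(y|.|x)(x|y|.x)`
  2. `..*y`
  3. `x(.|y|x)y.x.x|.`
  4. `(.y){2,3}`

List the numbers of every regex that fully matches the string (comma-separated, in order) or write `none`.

1 → no match
2 → match
3 → no match
4 → match

2, 4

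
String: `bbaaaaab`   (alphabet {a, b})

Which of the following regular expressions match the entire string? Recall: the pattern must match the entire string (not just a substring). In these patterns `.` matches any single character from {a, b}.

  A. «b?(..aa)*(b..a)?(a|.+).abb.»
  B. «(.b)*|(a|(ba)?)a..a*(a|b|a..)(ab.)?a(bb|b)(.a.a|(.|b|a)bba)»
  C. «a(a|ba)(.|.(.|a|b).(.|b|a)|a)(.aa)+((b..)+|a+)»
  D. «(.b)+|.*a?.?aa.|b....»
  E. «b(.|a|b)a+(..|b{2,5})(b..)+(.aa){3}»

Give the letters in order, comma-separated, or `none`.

D

A → no match
B → no match
C → no match — must start with `a`
D → match
E → no match — must end with `aa`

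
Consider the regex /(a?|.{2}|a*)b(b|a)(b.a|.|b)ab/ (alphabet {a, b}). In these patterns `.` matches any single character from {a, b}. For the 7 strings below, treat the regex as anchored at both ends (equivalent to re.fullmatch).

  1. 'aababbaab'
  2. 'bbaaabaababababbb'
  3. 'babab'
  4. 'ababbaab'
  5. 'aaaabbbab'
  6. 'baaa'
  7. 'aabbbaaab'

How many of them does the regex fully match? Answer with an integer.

5

1 → match
2 → no match — must end with 'ab'
3 → match
4 → match
5 → match
6 → no match — must end with 'ab'
7 → match
Total matched: 5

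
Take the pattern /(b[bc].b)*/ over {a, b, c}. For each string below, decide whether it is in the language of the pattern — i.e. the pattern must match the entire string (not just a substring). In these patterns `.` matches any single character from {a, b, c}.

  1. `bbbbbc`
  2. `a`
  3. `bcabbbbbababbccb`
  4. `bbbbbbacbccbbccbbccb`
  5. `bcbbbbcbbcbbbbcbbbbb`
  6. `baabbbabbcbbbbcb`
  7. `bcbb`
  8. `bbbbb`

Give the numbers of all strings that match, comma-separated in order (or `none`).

1 → no match
2 → no match
3 → no match
4 → no match
5 → match
6 → no match
7 → match
8 → no match

5, 7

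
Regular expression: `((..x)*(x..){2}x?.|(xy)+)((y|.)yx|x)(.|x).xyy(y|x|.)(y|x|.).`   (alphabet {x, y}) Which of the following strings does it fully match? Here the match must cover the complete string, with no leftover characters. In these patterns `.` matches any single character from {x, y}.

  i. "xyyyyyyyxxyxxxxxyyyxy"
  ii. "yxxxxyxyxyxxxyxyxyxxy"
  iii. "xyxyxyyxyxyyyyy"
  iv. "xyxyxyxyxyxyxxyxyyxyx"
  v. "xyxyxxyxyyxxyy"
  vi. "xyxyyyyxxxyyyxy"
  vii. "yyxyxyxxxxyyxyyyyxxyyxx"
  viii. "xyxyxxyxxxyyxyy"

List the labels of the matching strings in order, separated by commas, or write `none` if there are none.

iv

i → no match
ii → no match
iii → no match
iv → match
v → no match
vi → no match
vii → no match
viii → no match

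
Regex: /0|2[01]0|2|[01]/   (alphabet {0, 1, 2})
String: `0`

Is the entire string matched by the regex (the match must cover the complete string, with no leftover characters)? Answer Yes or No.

Yes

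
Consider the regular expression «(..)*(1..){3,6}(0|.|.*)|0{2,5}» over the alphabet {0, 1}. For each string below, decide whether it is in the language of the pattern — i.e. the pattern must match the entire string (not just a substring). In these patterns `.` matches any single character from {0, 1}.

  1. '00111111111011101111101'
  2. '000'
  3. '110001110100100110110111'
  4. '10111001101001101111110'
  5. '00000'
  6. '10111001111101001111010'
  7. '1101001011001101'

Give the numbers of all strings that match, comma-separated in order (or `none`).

1 → match
2. '000' → match
3 → match
4 → match
5. '00000' → match
6 → match
7 → match

1, 2, 3, 4, 5, 6, 7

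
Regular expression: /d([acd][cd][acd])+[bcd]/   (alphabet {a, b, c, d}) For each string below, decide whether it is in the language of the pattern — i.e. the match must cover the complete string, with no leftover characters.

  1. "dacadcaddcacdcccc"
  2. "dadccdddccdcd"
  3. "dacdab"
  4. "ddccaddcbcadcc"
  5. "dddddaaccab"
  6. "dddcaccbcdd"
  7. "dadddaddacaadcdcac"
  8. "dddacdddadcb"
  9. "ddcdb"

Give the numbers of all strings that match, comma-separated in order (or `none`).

1 → match
2 → no match
3 → no match
4 → no match
5 → no match
6 → no match
7 → no match
8 → no match
9 → match

1, 9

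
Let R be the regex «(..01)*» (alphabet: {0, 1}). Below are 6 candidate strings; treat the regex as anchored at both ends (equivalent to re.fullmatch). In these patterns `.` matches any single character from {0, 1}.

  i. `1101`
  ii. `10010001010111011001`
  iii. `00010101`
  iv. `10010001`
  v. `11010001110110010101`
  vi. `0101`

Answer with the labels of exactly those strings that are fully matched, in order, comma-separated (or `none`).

i, ii, iii, iv, v, vi

i → match
ii → match
iii → match
iv → match
v → match
vi → match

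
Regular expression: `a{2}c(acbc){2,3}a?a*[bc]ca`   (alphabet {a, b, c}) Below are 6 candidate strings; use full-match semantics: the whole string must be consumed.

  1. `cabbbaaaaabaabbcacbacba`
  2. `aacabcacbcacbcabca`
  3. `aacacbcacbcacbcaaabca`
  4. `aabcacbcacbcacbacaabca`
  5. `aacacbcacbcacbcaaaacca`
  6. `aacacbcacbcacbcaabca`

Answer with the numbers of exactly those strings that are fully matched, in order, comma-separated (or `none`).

1 → no match — must start with `a`
2 → no match
3 → match
4 → no match
5 → match
6 → match

3, 5, 6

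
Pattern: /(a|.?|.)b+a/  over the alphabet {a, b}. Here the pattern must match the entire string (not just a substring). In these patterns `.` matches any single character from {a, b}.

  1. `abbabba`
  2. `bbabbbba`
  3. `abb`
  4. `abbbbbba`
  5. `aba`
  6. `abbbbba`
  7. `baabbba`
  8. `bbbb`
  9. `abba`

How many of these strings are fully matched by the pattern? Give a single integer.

4

1 → no match
2 → no match
3 → no match — must end with `ba`
4 → match
5 → match
6 → match
7 → no match
8 → no match — must end with `ba`
9 → match
Total matched: 4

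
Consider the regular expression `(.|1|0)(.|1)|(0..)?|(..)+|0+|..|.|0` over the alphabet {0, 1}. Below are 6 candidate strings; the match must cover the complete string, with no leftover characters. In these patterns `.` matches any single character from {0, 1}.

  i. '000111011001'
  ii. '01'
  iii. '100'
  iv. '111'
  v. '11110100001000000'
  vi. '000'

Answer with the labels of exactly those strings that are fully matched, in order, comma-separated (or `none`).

i → match
ii → match
iii → no match
iv → no match
v → no match
vi → match

i, ii, vi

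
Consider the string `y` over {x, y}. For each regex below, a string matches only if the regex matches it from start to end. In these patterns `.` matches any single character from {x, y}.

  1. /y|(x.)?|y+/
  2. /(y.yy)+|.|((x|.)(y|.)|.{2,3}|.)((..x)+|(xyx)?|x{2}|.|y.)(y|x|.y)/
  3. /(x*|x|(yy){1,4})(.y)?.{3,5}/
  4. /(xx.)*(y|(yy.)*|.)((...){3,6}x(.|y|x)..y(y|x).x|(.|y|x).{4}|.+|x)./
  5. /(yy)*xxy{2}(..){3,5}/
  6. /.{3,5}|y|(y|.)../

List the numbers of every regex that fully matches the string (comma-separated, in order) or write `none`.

1 → match
2 → match
3 → no match
4 → no match
5 → no match
6 → match

1, 2, 6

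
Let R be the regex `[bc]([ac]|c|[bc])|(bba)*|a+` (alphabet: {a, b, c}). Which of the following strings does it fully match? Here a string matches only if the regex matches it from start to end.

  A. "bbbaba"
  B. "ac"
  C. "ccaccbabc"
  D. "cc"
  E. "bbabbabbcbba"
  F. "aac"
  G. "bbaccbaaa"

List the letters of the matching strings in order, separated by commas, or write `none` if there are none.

A → no match
B → no match
C → no match
D → match
E → no match
F → no match
G → no match

D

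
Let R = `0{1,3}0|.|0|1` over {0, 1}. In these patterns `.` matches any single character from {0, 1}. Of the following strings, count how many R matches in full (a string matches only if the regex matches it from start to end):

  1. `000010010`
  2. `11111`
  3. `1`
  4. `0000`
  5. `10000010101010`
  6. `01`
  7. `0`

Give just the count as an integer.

3

1. `000010010` → no match
2. `11111` → no match
3. `1` → match
4. `0000` → match
5 → no match
6. `01` → no match
7. `0` → match
Total matched: 3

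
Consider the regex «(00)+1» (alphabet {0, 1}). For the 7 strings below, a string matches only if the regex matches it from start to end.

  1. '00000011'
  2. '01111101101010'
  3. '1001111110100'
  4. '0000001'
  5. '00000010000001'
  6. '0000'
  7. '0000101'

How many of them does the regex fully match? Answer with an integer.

1. '00000011' → no match — must end with '001'
2 → no match — must start with '00'
3 → no match — must start with '00'
4. '0000001' → match
5 → no match
6. '0000' → no match — must end with '001'
7. '0000101' → no match — must end with '001'
Total matched: 1

1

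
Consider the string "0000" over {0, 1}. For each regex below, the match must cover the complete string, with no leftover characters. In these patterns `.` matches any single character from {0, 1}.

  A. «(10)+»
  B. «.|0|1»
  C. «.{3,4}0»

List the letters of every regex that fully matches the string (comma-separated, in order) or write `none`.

A → no match — must start with "10"
B → no match
C → match

C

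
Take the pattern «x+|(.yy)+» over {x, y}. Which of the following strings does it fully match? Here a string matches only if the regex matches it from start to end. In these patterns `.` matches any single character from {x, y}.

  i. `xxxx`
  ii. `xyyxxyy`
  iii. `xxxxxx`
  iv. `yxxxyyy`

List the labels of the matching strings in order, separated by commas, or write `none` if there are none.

i, iii

i → match
ii → no match
iii → match
iv → no match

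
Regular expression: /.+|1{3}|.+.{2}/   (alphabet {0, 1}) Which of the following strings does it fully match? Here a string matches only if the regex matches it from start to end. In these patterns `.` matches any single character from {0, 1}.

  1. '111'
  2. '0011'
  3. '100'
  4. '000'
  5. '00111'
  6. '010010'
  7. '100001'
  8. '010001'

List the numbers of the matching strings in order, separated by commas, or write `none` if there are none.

1 → match
2 → match
3 → match
4 → match
5 → match
6 → match
7 → match
8 → match

1, 2, 3, 4, 5, 6, 7, 8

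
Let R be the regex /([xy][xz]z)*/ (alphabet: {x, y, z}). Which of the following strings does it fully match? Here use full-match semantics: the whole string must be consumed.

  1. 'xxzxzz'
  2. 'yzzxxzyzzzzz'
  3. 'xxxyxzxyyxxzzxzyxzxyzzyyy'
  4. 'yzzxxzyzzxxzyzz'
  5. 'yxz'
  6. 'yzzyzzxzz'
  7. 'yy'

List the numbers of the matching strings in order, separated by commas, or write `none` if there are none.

1 → match
2 → no match
3 → no match
4 → match
5 → match
6 → match
7 → no match

1, 4, 5, 6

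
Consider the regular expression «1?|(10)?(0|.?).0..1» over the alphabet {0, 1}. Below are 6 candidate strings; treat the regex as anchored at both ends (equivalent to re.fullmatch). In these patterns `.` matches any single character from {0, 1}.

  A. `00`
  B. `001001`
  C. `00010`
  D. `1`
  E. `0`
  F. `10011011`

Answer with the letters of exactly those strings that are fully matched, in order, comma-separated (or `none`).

A. `00` → no match
B. `001001` → no match
C. `00010` → no match
D. `1` → match
E. `0` → no match
F. `10011011` → no match

D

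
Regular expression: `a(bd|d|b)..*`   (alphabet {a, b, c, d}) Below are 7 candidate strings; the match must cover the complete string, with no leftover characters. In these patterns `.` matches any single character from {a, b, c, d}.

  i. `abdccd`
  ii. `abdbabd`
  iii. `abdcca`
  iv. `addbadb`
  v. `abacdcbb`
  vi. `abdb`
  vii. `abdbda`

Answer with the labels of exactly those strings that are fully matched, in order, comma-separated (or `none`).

i. `abdccd` → match
ii. `abdbabd` → match
iii. `abdcca` → match
iv. `addbadb` → match
v. `abacdcbb` → match
vi. `abdb` → match
vii. `abdbda` → match

i, ii, iii, iv, v, vi, vii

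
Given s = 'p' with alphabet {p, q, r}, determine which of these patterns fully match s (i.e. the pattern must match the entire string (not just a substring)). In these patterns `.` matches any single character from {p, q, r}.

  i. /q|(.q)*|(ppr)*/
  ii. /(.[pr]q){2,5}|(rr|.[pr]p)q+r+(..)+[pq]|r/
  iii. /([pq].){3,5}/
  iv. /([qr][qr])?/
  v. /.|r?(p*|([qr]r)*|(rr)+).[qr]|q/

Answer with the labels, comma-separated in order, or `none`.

v

i → no match
ii → no match
iii → no match
iv → no match
v → match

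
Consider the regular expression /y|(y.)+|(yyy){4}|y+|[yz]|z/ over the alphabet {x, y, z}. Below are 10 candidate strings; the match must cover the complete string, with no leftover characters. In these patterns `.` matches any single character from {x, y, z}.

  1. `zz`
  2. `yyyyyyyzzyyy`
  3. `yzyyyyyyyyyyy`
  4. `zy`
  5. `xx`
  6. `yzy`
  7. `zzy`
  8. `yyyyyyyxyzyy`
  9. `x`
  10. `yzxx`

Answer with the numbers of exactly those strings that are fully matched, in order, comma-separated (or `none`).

8

1 → no match
2 → no match
3 → no match
4 → no match
5 → no match
6 → no match
7 → no match
8 → match
9 → no match
10 → no match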